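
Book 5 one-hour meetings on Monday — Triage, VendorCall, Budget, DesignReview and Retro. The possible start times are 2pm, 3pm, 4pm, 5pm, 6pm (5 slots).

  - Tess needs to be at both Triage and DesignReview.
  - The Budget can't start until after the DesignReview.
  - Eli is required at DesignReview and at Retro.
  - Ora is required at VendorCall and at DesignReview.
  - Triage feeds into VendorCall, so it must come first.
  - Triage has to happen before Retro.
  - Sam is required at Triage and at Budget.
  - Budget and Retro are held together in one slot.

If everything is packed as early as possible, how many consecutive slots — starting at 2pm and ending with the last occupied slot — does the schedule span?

3

The precedence chain requires at least 2 distinct slots.
Could 2 slots be enough, i.e. nothing placed later than 3pm? No: Budget must come after DesignReview (at 2pm or later) → {3pm}; DesignReview must come before Budget (at 3pm or earlier) → {2pm}; Retro must come after Triage (at 2pm or later) → {3pm}; Triage must come before Retro (at 3pm or earlier) → {2pm}; DesignReview can't share with Triage (2pm) → nothing is left.
So 2 slots is not enough.
3 works (last occupied slot: 4pm): for example Retro in 4pm; DesignReview in 3pm; Budget in 4pm; VendorCall in 4pm; Triage in 2pm.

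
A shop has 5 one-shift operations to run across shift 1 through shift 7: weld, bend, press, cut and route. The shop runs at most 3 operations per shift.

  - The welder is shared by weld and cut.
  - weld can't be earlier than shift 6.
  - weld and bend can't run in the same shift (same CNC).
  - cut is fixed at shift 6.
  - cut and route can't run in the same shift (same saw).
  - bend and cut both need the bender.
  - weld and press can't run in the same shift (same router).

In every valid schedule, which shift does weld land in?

weld's window is shift 6–shift 7.
cut is fixed at shift 6, and weld can't share a shift with cut.
So weld must be shift 7.

shift 7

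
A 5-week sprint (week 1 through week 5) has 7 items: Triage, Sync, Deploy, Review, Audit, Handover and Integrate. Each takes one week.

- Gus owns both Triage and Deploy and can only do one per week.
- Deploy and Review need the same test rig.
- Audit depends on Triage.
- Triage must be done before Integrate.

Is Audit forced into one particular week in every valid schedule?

Audit can be week 2 (e.g. Review in week 1, Triage in week 1, Integrate in week 2, Handover in week 1, Sync in week 1, Audit in week 2, Deploy in week 2) or week 3 (e.g. Sync=week 1, Review=week 1, Audit=week 3, Integrate=week 2, Triage=week 1, Deploy=week 2, Handover=week 1).

No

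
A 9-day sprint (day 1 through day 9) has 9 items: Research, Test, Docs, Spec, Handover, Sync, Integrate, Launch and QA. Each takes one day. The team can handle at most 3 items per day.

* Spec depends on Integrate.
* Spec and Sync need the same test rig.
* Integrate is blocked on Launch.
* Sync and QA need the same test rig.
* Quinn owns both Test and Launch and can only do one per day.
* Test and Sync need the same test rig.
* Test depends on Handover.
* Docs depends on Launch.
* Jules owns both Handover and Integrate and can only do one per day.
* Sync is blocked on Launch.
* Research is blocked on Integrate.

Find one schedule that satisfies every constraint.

Spec -> day 3; Integrate -> day 2; Docs -> day 2; Test -> day 2; Handover -> day 1; Launch -> day 1; Sync -> day 4; Research -> day 3; QA -> day 1

Checking: Launch(day 1) before Sync(day 4); Launch(day 1) before Integrate(day 2); Integrate(day 2) before Research(day 3); Handover(day 1) before Test(day 2); Launch(day 1) before Docs(day 2); Integrate(day 2) before Spec(day 3); Test(day 2) != Launch(day 1); Test(day 2) != Sync(day 4); Spec(day 3) != Sync(day 4); Handover(day 1) != Integrate(day 2); Sync(day 4) != QA(day 1); max 3 per day (cap 3).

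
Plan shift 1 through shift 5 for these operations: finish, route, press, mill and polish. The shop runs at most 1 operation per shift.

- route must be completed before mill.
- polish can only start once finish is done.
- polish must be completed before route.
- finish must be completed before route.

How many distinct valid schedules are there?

Splitting on finish: it can be shift 1 (4), shift 2 (1). Listing each branch's schedules as (route, press, mill, polish) by shift number:
finish=shift 1: (3,4,5,2) (3,5,4,2) (4,2,5,3) (4,3,5,2) — 4.
finish=shift 2: (4,1,5,3) — 1.
Summing: 4 + 1 = 5.

5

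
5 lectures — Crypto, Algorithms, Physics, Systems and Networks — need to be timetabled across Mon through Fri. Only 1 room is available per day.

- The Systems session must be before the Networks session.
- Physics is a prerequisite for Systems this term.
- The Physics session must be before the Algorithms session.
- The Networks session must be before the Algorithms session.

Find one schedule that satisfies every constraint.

Crypto -> Fri; Algorithms -> Thu; Physics -> Mon; Systems -> Tue; Networks -> Wed

Checking: Physics(Mon) before Systems(Tue); Systems(Tue) before Networks(Wed); Physics(Mon) before Algorithms(Thu); Networks(Wed) before Algorithms(Thu); max 1 per day (cap 1).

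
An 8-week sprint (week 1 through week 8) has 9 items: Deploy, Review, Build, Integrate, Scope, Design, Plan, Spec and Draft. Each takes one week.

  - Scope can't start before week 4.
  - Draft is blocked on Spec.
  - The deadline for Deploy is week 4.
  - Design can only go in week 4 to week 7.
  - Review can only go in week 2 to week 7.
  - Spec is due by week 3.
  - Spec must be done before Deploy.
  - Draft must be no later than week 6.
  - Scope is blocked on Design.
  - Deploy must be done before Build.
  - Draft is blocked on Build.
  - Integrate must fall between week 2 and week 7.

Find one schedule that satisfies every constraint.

Deploy in week 2, Build in week 3, Plan in week 1, Integrate in week 2, Spec in week 1, Draft in week 4, Scope in week 5, Review in week 2, Design in week 4

Checking: Deploy(week 2) before Build(week 3); Build(week 3) before Draft(week 4); Design(week 4) before Scope(week 5); Spec(week 1) before Deploy(week 2); Spec(week 1) before Draft(week 4); Spec=week 1 in [week 1,week 3]; Draft=week 4 in [week 1,week 6]; Review=week 2 in [week 2,week 7]; Integrate=week 2 in [week 2,week 7]; Design=week 4 in [week 4,week 7]; Scope=week 5 in [week 4,week 8]; Deploy=week 2 in [week 1,week 4].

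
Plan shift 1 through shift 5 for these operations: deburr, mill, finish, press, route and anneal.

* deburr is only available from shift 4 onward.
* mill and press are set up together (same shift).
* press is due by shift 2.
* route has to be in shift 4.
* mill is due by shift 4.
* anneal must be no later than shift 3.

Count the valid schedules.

Splitting on deburr: it can be shift 4 (30), shift 5 (30). Listing each branch's schedules as (mill, finish, press, route, anneal) by shift number:
deburr=shift 4: (1,1,1,4,1) (1,1,1,4,2) (1,1,1,4,3) (1,2,1,4,1) (1,2,1,4,2) (1,2,1,4,3) (1,3,1,4,1) (1,3,1,4,2) (1,3,1,4,3) (1,4,1,4,1) (1,4,1,4,2) (1,4,1,4,3) (1,5,1,4,1) (1,5,1,4,2) (1,5,1,4,3) (2,1,2,4,1) (2,1,2,4,2) (2,1,2,4,3) (2,2,2,4,1) (2,2,2,4,2) (2,2,2,4,3) (2,3,2,4,1) (2,3,2,4,2) (2,3,2,4,3) (2,4,2,4,1) (2,4,2,4,2) (2,4,2,4,3) (2,5,2,4,1) (2,5,2,4,2) (2,5,2,4,3) — 30.
deburr=shift 5: (1,1,1,4,1) (1,1,1,4,2) (1,1,1,4,3) (1,2,1,4,1) (1,2,1,4,2) (1,2,1,4,3) (1,3,1,4,1) (1,3,1,4,2) (1,3,1,4,3) (1,4,1,4,1) (1,4,1,4,2) (1,4,1,4,3) (1,5,1,4,1) (1,5,1,4,2) (1,5,1,4,3) (2,1,2,4,1) (2,1,2,4,2) (2,1,2,4,3) (2,2,2,4,1) (2,2,2,4,2) (2,2,2,4,3) (2,3,2,4,1) (2,3,2,4,2) (2,3,2,4,3) (2,4,2,4,1) (2,4,2,4,2) (2,4,2,4,3) (2,5,2,4,1) (2,5,2,4,2) (2,5,2,4,3) — 30.
Summing: 30 + 30 = 60.

60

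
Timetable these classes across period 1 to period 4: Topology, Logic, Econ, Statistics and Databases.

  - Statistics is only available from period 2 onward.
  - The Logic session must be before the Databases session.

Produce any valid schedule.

Logic=period 1; Topology=period 1; Databases=period 2; Econ=period 1; Statistics=period 2

Checking: Logic(period 1) before Databases(period 2); Statistics=period 2 in [period 2,period 4].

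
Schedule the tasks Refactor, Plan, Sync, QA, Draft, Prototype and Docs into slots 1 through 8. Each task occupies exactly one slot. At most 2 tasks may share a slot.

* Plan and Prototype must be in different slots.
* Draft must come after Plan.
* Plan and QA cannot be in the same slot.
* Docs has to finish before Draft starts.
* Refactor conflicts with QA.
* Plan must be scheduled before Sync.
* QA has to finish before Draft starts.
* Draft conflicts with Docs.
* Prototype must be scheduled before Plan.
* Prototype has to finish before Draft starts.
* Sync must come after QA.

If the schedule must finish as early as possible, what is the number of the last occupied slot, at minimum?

The precedence chain requires at least 3 distinct slots.
With at most 2 per slot and 7 tasks, at least 4 slots are needed.
4 works (last occupied slot: 4): for example Refactor in 4, Draft in 3, Docs in 2, Sync in 3, Plan in 2, Prototype in 1, QA in 1.

slot 4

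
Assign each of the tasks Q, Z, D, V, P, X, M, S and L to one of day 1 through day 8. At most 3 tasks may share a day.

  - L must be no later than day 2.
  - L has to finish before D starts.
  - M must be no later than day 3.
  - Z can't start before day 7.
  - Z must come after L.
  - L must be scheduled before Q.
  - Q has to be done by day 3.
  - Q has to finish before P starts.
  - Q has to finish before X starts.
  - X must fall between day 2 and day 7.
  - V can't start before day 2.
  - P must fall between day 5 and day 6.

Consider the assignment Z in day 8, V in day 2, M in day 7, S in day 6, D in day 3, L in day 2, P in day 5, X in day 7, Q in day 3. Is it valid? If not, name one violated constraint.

Invalid. M must be no later than day 3.

X must fall between day 2 and day 7 — holds.
At most 3 tasks may share a day — holds.
L must be no later than day 2 — holds.
Q has to finish before P starts — holds.
L must be scheduled before Q — holds.
P must fall between day 5 and day 6 — holds.
Q has to be done by day 3 — holds.
Q has to finish before X starts — holds.
Z can't start before day 7 — holds.
Z must come after L — holds.
V can't start before day 2 — holds.
L has to finish before D starts — holds.
M must be no later than day 3 — violated.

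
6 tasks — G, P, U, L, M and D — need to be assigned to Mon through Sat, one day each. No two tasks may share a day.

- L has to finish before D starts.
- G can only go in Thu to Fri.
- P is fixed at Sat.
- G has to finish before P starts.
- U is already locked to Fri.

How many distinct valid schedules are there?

3

Enumerating: D=Tue; G=Thu; M=Wed; U=Fri; L=Mon; P=Sat | G=Thu, L=Mon, P=Sat, M=Tue, U=Fri, D=Wed | G -> Thu; U -> Fri; L -> Tue; P -> Sat; M -> Mon; D -> Wed.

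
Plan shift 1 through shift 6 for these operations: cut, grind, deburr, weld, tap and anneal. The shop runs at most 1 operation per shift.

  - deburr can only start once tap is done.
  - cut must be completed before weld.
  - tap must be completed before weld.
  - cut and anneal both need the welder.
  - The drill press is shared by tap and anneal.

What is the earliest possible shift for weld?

Precedence pushes weld to at least shift 2.
weld at shift 3 is achievable: cut=shift 2; anneal=shift 6; tap=shift 1; deburr=shift 4; grind=shift 5; weld=shift 3.
Nothing earlier works — the conflict and capacity constraints rule out every shift before shift 3.

shift 3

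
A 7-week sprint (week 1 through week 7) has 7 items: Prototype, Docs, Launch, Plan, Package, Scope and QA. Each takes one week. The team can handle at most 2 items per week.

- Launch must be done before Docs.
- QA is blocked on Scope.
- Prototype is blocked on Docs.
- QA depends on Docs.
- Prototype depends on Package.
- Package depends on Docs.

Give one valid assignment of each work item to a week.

Package=week 3; Scope=week 1; QA=week 3; Docs=week 2; Plan=week 2; Launch=week 1; Prototype=week 4

Checking: Docs(week 2) before Prototype(week 4); Docs(week 2) before QA(week 3); Scope(week 1) before QA(week 3); Package(week 3) before Prototype(week 4); Docs(week 2) before Package(week 3); Launch(week 1) before Docs(week 2); max 2 per week (cap 2).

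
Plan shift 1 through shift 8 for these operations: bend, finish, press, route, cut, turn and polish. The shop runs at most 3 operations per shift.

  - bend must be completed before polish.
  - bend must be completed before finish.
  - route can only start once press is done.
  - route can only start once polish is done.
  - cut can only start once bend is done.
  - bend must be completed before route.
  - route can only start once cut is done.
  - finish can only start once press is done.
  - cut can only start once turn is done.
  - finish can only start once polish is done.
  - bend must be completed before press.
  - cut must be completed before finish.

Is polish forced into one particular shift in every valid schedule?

No

polish can be shift 2 (e.g. route in shift 3; polish in shift 2; press in shift 2; turn in shift 1; cut in shift 2; finish in shift 3; bend in shift 1) or shift 3 (e.g. turn -> shift 1; route -> shift 4; bend -> shift 1; polish -> shift 3; cut -> shift 2; press -> shift 2; finish -> shift 4).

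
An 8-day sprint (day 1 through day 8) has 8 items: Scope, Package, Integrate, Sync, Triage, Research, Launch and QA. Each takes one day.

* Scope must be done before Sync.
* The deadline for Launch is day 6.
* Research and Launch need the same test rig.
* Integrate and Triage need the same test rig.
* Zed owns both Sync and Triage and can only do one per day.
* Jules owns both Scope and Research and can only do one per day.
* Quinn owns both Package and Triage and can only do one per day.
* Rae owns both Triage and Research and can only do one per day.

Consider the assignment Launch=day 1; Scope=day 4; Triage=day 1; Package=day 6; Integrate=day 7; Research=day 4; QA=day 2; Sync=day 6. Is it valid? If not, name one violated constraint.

Jules owns both Scope and Research and can only do one per day — violated.
Rae owns both Triage and Research and can only do one per day — holds.
Research and Launch need the same test rig — holds.
Scope must be done before Sync — holds.
Integrate and Triage need the same test rig — holds.
The deadline for Launch is day 6 — holds.
Zed owns both Sync and Triage and can only do one per day — holds.
Quinn owns both Package and Triage and can only do one per day — holds.

No — it violates: Jules owns both Scope and Research and can only do one per day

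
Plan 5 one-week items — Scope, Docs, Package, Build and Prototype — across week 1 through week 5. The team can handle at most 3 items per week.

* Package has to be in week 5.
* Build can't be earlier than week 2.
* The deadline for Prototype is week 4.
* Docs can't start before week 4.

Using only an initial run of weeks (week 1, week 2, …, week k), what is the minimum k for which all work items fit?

5 weeks

With at most 3 per week and 5 work items, at least 2 weeks are needed.
Package can't be placed before week 5, so the schedule must run through at least week 5.
5 works (last occupied week: week 5): for example Docs in week 4; Prototype in week 1; Package in week 5; Build in week 2; Scope in week 1.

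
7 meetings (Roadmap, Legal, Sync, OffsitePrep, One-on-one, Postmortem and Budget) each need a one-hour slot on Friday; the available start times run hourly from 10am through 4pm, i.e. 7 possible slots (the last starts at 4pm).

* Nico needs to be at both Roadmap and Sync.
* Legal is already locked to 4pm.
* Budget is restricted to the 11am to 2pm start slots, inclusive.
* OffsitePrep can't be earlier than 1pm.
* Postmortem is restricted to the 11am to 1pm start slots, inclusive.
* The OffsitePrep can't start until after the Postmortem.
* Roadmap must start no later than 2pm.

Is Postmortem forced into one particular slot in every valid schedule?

No

Postmortem can be 11am (e.g. Roadmap -> 10am; Postmortem -> 11am; Budget -> 11am; Legal -> 4pm; One-on-one -> 10am; Sync -> 11am; OffsitePrep -> 1pm) or 12pm (e.g. One-on-one in 10am, Legal in 4pm, Sync in 11am, OffsitePrep in 1pm, Roadmap in 10am, Budget in 11am, Postmortem in 12pm).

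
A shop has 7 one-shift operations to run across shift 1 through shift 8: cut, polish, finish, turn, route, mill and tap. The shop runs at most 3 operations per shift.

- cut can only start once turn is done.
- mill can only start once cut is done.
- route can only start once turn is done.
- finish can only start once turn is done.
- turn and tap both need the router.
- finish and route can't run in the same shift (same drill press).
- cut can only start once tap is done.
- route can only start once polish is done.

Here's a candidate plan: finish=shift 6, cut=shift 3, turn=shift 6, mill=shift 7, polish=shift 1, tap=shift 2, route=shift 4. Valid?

cut can only start once tap is done — holds.
mill can only start once cut is done — holds.
route can only start once turn is done — violated.
finish and route can't run in the same shift (same drill press) — holds.
turn and tap both need the router — holds.
finish can only start once turn is done — violated.
The shop runs at most 3 operations per shift — holds.
route can only start once polish is done — holds.
cut can only start once turn is done — violated.

Invalid. cut can only start once turn is done.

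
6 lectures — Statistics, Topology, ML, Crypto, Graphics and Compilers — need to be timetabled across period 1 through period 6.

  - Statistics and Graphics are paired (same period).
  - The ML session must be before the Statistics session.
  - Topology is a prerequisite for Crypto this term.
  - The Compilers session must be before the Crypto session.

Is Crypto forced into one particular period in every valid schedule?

No

Crypto can be period 2 (e.g. Statistics -> period 2, Crypto -> period 2, Graphics -> period 2, Compilers -> period 1, ML -> period 1, Topology -> period 1) or period 3 (e.g. Compilers=period 1, Crypto=period 3, Topology=period 1, Graphics=period 2, ML=period 1, Statistics=period 2).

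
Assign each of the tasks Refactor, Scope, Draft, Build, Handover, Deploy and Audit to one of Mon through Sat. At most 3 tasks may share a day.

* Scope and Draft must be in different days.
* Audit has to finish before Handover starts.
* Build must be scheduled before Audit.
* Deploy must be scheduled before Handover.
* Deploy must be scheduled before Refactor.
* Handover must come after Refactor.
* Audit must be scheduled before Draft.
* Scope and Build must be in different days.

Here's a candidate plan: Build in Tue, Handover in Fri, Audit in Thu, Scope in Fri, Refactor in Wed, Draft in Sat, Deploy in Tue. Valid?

Build must be scheduled before Audit — holds.
Scope and Draft must be in different days — holds.
Deploy must be scheduled before Handover — holds.
Audit has to finish before Handover starts — holds.
Audit must be scheduled before Draft — holds.
Deploy must be scheduled before Refactor — holds.
At most 3 tasks may share a day — holds.
Handover must come after Refactor — holds.
Scope and Build must be in different days — holds.

Valid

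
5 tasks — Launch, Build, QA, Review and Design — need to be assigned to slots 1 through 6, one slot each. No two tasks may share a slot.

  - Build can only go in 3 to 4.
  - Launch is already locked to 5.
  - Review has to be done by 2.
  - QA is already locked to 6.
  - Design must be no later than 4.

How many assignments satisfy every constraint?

8

Splitting on Build: it can be 3 (4), 4 (4). Listing each branch's schedules as (Launch, QA, Review, Design):
Build=3: (5,6,1,2) (5,6,1,4) (5,6,2,1) (5,6,2,4) — 4.
Build=4: (5,6,1,2) (5,6,1,3) (5,6,2,1) (5,6,2,3) — 4.
Summing: 4 + 4 = 8.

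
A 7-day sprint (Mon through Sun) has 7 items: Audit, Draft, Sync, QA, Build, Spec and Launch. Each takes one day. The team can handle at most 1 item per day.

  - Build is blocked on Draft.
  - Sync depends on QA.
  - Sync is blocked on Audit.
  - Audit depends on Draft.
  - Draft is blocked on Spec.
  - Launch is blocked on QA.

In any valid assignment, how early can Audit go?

Precedence pushes Audit to at least Wed; downstream work caps Audit at Sat.
Audit at Wed is achievable: Build in Sat; Audit in Wed; Launch in Sun; Sync in Fri; Draft in Tue; QA in Thu; Spec in Mon.

Wed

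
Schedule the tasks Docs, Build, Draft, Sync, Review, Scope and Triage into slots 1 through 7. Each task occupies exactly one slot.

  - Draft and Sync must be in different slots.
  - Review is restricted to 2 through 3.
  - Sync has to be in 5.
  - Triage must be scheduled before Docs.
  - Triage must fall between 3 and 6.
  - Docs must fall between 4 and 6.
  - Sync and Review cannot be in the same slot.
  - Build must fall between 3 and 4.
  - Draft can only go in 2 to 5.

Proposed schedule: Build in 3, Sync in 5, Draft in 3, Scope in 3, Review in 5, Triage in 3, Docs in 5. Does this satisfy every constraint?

No. Sync and Review cannot be in the same slot is not satisfied.

Review is restricted to 2 through 3 — violated.
Triage must be scheduled before Docs — holds.
Docs must fall between 4 and 6 — holds.
Sync has to be in 5 — holds.
Sync and Review cannot be in the same slot — violated.
Triage must fall between 3 and 6 — holds.
Draft and Sync must be in different slots — holds.
Draft can only go in 2 to 5 — holds.
Build must fall between 3 and 4 — holds.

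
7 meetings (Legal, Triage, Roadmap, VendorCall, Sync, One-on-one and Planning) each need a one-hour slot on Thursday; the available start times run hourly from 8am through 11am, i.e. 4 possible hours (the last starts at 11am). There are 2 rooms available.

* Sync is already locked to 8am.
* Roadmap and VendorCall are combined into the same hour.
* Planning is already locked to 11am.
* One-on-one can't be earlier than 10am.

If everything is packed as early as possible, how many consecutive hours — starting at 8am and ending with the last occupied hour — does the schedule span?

With at most 2 per hour and 7 meetings, at least 4 hours are needed.
Planning can't be placed before 11am — that is hour 4 counting from 8am — so the schedule must run through at least 4 hours.
4 works (last occupied hour: 11am): for example Planning in 11am; Triage in 10am; Sync in 8am; Roadmap in 9am; One-on-one in 10am; Legal in 8am; VendorCall in 9am.

4 hours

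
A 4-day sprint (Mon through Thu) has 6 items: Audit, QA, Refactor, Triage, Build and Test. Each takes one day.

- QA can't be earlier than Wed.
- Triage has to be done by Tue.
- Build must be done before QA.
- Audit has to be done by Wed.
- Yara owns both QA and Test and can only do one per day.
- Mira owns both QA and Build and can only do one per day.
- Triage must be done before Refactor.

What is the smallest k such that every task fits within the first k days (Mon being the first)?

3 days

The precedence chain requires at least 2 distinct days.
QA can't be placed before Wed — that is day 3 counting from Mon — so the schedule must run through at least 3 days.
3 works (last occupied day: Wed): for example Audit=Mon; Triage=Mon; QA=Wed; Refactor=Tue; Build=Mon; Test=Mon.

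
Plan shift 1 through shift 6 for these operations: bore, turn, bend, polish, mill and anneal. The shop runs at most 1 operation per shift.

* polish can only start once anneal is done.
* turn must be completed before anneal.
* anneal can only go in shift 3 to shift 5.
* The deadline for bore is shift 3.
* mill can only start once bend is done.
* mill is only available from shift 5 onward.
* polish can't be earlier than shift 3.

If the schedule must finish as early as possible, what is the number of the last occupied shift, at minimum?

The precedence chain requires at least 3 distinct shifts.
With at most 1 per shift and 6 operations, at least 6 shifts are needed.
mill can't be placed before shift 5, so the schedule must run through at least shift 5.
6 works (last occupied shift: shift 6): for example turn -> shift 2; mill -> shift 5; polish -> shift 6; anneal -> shift 3; bore -> shift 1; bend -> shift 4.

shift 6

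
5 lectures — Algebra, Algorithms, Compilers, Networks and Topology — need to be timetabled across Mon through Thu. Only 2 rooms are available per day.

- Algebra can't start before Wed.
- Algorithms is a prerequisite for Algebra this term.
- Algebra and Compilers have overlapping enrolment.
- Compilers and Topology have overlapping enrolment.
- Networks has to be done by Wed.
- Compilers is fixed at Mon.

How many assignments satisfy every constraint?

34

Splitting on Algebra: it can be Wed (12), Thu (22). Listing each branch's schedules as (Algorithms, Compilers, Networks, Topology):
Algebra=Wed: (Mon,Mon,Tue,Tue) (Mon,Mon,Tue,Wed) (Mon,Mon,Tue,Thu) (Mon,Mon,Wed,Tue) (Mon,Mon,Wed,Thu) (Tue,Mon,Mon,Tue) (Tue,Mon,Mon,Wed) (Tue,Mon,Mon,Thu) (Tue,Mon,Tue,Wed) (Tue,Mon,Tue,Thu) (Tue,Mon,Wed,Tue) (Tue,Mon,Wed,Thu) — 12.
Algebra=Thu: (Mon,Mon,Tue,Tue) (Mon,Mon,Tue,Wed) (Mon,Mon,Tue,Thu) (Mon,Mon,Wed,Tue) (Mon,Mon,Wed,Wed) (Mon,Mon,Wed,Thu) (Tue,Mon,Mon,Tue) (Tue,Mon,Mon,Wed) (Tue,Mon,Mon,Thu) (Tue,Mon,Tue,Wed) (Tue,Mon,Tue,Thu) (Tue,Mon,Wed,Tue) (Tue,Mon,Wed,Wed) (Tue,Mon,Wed,Thu) (Wed,Mon,Mon,Tue) (Wed,Mon,Mon,Wed) (Wed,Mon,Mon,Thu) (Wed,Mon,Tue,Tue) (Wed,Mon,Tue,Wed) (Wed,Mon,Tue,Thu) (Wed,Mon,Wed,Tue) (Wed,Mon,Wed,Thu) — 22.
Summing: 12 + 22 = 34.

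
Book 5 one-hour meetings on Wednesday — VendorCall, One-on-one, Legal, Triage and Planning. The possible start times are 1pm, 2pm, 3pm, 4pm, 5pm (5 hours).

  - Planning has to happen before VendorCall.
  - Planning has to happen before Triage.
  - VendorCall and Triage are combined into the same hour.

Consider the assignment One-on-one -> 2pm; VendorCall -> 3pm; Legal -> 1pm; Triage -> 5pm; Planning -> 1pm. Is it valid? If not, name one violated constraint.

Planning has to happen before Triage — holds.
VendorCall and Triage are combined into the same hour — violated.
Planning has to happen before VendorCall — holds.

No. VendorCall and Triage are combined into the same hour is not satisfied.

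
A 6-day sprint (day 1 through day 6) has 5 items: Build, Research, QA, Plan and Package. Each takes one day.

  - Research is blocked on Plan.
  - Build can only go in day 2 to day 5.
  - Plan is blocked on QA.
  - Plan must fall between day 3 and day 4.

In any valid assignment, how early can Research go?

day 4

Precedence pushes Research to at least day 4.
Research at day 4 is achievable: Package=day 1; Research=day 4; QA=day 1; Build=day 2; Plan=day 3.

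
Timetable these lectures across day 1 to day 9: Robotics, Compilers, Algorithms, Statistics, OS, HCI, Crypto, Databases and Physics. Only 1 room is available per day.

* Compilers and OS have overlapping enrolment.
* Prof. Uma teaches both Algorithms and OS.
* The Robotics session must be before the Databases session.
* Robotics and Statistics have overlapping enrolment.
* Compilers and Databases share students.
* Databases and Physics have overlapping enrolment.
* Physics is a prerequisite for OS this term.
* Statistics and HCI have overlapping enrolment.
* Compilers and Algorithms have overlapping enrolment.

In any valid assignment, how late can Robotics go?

day 8

Downstream work caps Robotics at day 8.
Robotics at day 8 is achievable: Compilers -> day 3, Robotics -> day 8, Databases -> day 9, HCI -> day 6, Physics -> day 1, Crypto -> day 7, OS -> day 2, Algorithms -> day 4, Statistics -> day 5.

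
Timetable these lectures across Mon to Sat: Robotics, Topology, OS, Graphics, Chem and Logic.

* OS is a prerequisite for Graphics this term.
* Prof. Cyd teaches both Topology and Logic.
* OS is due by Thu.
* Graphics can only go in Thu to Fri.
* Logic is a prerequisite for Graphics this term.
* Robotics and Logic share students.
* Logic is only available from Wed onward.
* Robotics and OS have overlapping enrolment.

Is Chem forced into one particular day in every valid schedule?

Chem can be Mon (e.g. Logic in Wed; Chem in Mon; Graphics in Thu; OS in Mon; Robotics in Tue; Topology in Mon) or Tue (e.g. Chem in Tue; Robotics in Tue; Topology in Mon; OS in Mon; Logic in Wed; Graphics in Thu).

No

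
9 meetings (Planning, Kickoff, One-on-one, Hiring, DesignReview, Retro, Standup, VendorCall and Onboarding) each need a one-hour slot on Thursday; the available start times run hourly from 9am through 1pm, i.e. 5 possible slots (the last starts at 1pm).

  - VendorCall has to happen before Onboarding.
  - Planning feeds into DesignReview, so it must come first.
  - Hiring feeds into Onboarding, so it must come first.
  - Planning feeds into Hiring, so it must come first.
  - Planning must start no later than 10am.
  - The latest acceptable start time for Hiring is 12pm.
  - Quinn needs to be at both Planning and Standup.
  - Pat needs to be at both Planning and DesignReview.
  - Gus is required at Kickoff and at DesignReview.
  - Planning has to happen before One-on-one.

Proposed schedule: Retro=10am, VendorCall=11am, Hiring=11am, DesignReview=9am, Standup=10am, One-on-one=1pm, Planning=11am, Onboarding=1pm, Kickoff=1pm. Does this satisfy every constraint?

Planning feeds into Hiring, so it must come first — violated.
Hiring feeds into Onboarding, so it must come first — holds.
VendorCall has to happen before Onboarding — holds.
Planning feeds into DesignReview, so it must come first — violated.
Quinn needs to be at both Planning and Standup — holds.
The latest acceptable start time for Hiring is 12pm — holds.
Planning must start no later than 10am — violated.
Pat needs to be at both Planning and DesignReview — holds.
Planning has to happen before One-on-one — holds.
Gus is required at Kickoff and at DesignReview — holds.

No. Planning feeds into DesignReview, so it must come first is not satisfied.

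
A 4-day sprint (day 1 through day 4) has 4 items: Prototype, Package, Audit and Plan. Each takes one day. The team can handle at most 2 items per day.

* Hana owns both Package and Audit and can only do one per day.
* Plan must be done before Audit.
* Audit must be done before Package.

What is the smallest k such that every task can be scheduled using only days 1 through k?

The precedence chain requires at least 3 distinct days.
With at most 2 per day and 4 tasks, at least 2 days are needed.
3 works (last occupied day: day 3): for example Audit in day 2, Prototype in day 1, Package in day 3, Plan in day 1.

3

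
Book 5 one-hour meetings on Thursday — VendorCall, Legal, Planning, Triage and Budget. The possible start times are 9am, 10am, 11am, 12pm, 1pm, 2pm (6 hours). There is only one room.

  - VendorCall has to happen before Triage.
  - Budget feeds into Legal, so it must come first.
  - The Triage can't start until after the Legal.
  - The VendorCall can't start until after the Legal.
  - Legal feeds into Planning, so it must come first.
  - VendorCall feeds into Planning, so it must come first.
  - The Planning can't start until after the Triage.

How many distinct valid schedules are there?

Splitting on VendorCall: it can be 11am (3), 12pm (3). Listing each branch's schedules as (Legal, Planning, Triage, Budget):
VendorCall=11am: (10am,1pm,12pm,9am) (10am,2pm,12pm,9am) (10am,2pm,1pm,9am) — 3.
VendorCall=12pm: (10am,2pm,1pm,9am) (11am,2pm,1pm,9am) (11am,2pm,1pm,10am) — 3.
Summing: 3 + 3 = 6.

6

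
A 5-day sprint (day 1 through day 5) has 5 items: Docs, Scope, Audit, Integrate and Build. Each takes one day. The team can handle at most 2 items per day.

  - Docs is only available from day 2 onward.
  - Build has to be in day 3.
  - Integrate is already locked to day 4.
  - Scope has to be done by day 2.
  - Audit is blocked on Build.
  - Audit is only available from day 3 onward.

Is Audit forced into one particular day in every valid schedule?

Audit can be day 4 (e.g. Integrate -> day 4; Scope -> day 1; Audit -> day 4; Docs -> day 2; Build -> day 3) or day 5 (e.g. Docs -> day 2, Scope -> day 1, Audit -> day 5, Build -> day 3, Integrate -> day 4).

No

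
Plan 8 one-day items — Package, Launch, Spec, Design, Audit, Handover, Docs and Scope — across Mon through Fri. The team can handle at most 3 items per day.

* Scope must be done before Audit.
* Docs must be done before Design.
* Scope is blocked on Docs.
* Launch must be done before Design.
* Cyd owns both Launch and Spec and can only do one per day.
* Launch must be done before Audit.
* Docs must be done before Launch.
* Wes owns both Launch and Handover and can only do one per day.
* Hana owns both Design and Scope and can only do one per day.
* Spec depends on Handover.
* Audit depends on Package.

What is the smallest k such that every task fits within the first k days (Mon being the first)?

The precedence chain requires at least 3 distinct days.
With at most 3 per day and 8 tasks, at least 3 days are needed.
3 works (last occupied day: Wed): for example Scope=Tue, Design=Wed, Audit=Wed, Launch=Tue, Handover=Mon, Docs=Mon, Spec=Wed, Package=Mon.

3 days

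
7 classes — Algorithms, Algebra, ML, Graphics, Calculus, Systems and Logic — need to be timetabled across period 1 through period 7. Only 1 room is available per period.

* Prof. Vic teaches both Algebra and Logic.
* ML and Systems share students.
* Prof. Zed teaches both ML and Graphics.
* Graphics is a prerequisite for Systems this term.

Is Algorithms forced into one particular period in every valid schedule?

Algorithms can be period 1 (e.g. Graphics=period 2, Systems=period 3, Logic=period 7, ML=period 5, Calculus=period 6, Algorithms=period 1, Algebra=period 4) or period 2 (e.g. Calculus -> period 6, Algebra -> period 4, Graphics -> period 1, Algorithms -> period 2, ML -> period 5, Logic -> period 7, Systems -> period 3).

No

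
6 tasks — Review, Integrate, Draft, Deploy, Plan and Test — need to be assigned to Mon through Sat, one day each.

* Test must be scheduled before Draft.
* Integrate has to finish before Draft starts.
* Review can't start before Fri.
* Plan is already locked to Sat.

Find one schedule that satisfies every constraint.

Draft=Tue; Integrate=Mon; Test=Mon; Review=Fri; Plan=Sat; Deploy=Mon

Checking: Integrate(Mon) before Draft(Tue); Test(Mon) before Draft(Tue); Review=Fri in [Fri,Sat]; Plan=Sat in [Sat,Sat].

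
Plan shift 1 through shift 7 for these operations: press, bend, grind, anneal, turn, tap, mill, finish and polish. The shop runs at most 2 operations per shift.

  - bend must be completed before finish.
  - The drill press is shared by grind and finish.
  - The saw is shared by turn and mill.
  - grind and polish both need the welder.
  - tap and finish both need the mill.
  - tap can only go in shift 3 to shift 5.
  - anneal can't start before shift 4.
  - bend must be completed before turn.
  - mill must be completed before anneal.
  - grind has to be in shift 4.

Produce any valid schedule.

turn -> shift 2, finish -> shift 2, tap -> shift 3, polish -> shift 5, press -> shift 3, mill -> shift 1, grind -> shift 4, bend -> shift 1, anneal -> shift 4

Checking: bend(shift 1) before finish(shift 2); mill(shift 1) before anneal(shift 4); bend(shift 1) before turn(shift 2); grind(shift 4) != polish(shift 5); tap(shift 3) != finish(shift 2); grind(shift 4) != finish(shift 2); turn(shift 2) != mill(shift 1); tap=shift 3 in [shift 3,shift 5]; grind=shift 4 in [shift 4,shift 4]; anneal=shift 4 in [shift 4,shift 7]; max 2 per shift (cap 2).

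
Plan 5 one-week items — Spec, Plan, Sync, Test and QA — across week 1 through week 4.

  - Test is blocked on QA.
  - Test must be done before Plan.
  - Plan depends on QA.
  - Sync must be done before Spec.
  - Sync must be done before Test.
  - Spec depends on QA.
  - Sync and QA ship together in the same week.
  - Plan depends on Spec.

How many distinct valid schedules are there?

Splitting on Spec: it can be week 2 (3), week 3 (3). Listing each branch's schedules as (Plan, Sync, Test, QA) by week number:
Spec=week 2: (3,1,2,1) (4,1,2,1) (4,1,3,1) — 3.
Spec=week 3: (4,1,2,1) (4,1,3,1) (4,2,3,2) — 3.
Summing: 3 + 3 = 6.

6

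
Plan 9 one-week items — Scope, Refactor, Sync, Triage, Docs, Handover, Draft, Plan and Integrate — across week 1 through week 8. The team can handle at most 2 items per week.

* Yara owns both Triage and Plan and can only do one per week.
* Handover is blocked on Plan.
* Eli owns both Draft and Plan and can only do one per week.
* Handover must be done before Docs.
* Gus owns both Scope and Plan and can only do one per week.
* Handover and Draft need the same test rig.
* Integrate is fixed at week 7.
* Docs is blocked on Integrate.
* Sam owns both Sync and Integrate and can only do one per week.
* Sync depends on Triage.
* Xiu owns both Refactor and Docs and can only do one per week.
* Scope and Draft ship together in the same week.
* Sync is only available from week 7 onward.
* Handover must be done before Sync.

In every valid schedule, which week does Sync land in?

week 8

Sync's window is week 7–week 8.
Integrate is fixed at week 7, and Sync can't share a week with Integrate.
So Sync must be week 8.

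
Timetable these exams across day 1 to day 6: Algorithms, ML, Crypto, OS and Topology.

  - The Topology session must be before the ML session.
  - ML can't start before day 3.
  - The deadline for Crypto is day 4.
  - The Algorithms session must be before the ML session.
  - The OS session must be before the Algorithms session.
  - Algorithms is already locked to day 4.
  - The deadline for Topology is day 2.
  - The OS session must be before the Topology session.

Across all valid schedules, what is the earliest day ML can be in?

day 5

ML is available from day 3; precedence pushes ML to at least day 5.
ML at day 5 is achievable: Algorithms in day 4, OS in day 1, Topology in day 2, ML in day 5, Crypto in day 1.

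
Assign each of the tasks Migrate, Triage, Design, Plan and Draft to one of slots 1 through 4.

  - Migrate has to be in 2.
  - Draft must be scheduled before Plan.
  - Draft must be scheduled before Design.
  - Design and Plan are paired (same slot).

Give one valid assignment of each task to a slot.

Draft -> 1; Plan -> 2; Migrate -> 2; Triage -> 1; Design -> 2

Checking: Draft(1) before Design(2); Draft(1) before Plan(2); Design = Plan = 2; Migrate=2 in [2,2].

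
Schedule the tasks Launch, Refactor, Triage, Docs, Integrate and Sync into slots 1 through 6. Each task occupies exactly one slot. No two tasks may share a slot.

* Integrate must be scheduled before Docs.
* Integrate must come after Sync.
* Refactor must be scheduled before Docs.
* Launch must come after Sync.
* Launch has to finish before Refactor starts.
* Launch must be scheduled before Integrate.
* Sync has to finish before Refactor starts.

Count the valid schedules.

Splitting on Launch: it can be 2 (8), 3 (4). Listing each branch's schedules as (Refactor, Triage, Docs, Integrate, Sync):
Launch=2: (3,4,6,5,1) (3,5,6,4,1) (3,6,5,4,1) (4,3,6,5,1) (4,5,6,3,1) (4,6,5,3,1) (5,3,6,4,1) (5,4,6,3,1) — 8.
Launch=3: (4,1,6,5,2) (4,2,6,5,1) (5,1,6,4,2) (5,2,6,4,1) — 4.
Summing: 8 + 4 = 12.

12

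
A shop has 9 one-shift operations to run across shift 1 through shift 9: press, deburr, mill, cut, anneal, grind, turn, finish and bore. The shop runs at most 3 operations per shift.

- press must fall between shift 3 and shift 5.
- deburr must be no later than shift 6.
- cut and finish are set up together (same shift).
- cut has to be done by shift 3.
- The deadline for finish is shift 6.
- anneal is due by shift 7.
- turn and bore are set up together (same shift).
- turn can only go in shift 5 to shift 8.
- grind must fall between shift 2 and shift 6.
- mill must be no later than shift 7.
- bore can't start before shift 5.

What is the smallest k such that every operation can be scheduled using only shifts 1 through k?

With at most 3 per shift and 9 operations, at least 3 shifts are needed.
turn can't be placed before shift 5, so the schedule must run through at least shift 5.
5 works (last occupied shift: shift 5): for example bore in shift 5; anneal in shift 2; grind in shift 2; mill in shift 2; deburr in shift 1; cut in shift 1; turn in shift 5; press in shift 3; finish in shift 1.

5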